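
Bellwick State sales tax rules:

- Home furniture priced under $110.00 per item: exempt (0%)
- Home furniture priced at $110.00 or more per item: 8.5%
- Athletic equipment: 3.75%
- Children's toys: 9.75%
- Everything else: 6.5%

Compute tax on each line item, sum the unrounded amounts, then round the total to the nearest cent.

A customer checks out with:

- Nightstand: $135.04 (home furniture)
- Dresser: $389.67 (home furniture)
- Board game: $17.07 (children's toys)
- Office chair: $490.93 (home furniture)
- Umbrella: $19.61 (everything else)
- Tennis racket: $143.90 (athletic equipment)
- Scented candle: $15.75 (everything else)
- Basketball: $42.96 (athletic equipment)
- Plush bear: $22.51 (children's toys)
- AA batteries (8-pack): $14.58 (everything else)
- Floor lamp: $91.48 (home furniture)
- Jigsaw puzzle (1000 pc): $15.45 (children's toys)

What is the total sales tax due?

Nightstand $135.04: home furniture, $110.00 or more → 8.5% → $11.4784
Dresser $389.67: home furniture, $110.00 or more → 8.5% → $33.12195
Board game $17.07: children's toys → 9.75% → $1.664325
Office chair $490.93: home furniture, $110.00 or more → 8.5% → $41.72905
Umbrella $19.61: everything else → 6.5% → $1.27465
Tennis racket $143.90: athletic equipment → 3.75% → $5.39625
Scented candle $15.75: everything else → 6.5% → $1.02375
Basketball $42.96: athletic equipment → 3.75% → $1.611
Plush bear $22.51: children's toys → 9.75% → $2.194725
AA batteries (8-pack) $14.58: everything else → 6.5% → $0.9477
Floor lamp $91.48: home furniture, under $110.00 → 0% → $0.00
Jigsaw puzzle (1000 pc) $15.45: children's toys → 9.75% → $1.506375
Unrounded tax sum = $101.948175 → $101.95

$101.95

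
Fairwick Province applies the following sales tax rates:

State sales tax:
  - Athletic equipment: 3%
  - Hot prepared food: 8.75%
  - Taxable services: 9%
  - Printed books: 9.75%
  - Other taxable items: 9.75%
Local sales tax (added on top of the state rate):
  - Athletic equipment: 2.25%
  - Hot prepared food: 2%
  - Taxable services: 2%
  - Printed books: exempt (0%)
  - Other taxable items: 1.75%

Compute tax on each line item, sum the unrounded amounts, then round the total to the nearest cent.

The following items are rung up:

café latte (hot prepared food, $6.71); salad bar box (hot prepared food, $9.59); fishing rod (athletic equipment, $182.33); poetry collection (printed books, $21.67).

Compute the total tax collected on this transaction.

$13.44

Café latte $6.71: hot prepared food → 8.75% + 2% local = 10.75% → $0.721325
Salad bar box $9.59: hot prepared food → 8.75% + 2% local = 10.75% → $1.030925
Fishing rod $182.33: athletic equipment → 3% + 2.25% local = 5.25% → $9.572325
Poetry collection $21.67: printed books → 9.75% + 0% local = 9.75% → $2.112825
Unrounded tax sum = $13.4374 → $13.44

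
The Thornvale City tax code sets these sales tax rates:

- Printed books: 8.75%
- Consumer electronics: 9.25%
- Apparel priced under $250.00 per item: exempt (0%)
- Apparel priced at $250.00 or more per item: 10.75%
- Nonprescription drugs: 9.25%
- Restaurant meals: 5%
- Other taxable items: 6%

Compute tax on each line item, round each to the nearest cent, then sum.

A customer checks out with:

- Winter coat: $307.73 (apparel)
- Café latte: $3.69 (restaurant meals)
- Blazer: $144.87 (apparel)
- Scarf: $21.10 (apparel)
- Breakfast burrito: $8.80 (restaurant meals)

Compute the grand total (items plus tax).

$519.89

Winter coat $307.73: apparel, $250.00 or more → 10.75% → $33.08
Café latte $3.69: restaurant meals → 5% → $0.18
Blazer $144.87: apparel, under $250.00 → 0% → $0.00
Scarf $21.10: apparel, under $250.00 → 0% → $0.00
Breakfast burrito $8.80: restaurant meals → 5% → $0.44
Subtotal = $486.19; tax = $33.70; total due = $519.89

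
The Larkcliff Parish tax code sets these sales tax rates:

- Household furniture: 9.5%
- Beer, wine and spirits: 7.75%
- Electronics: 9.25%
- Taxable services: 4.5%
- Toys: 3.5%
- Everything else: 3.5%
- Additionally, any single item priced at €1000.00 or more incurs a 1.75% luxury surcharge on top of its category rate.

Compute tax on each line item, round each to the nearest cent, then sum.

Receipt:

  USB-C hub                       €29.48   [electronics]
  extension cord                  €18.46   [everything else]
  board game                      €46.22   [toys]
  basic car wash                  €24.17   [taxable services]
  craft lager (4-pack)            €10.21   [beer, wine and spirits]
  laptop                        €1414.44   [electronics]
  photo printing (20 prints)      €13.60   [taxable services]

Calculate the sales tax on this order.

€163.08

USB-C hub €29.48: electronics → 9.25% → €2.73
Extension cord €18.46: everything else → 3.5% → €0.65
Board game €46.22: toys → 3.5% → €1.62
Basic car wash €24.17: taxable services → 4.5% → €1.09
Craft lager (4-pack) €10.21: beer, wine and spirits → 7.75% → €0.79
Laptop €1414.44: electronics → 9.25% + 1.75% surcharge = 11% → €155.59
Photo printing (20 prints) €13.60: taxable services → 4.5% → €0.61
Total tax = €2.73 + €0.65 + €1.62 + €1.09 + €0.79 + €155.59 + €0.61 = €163.08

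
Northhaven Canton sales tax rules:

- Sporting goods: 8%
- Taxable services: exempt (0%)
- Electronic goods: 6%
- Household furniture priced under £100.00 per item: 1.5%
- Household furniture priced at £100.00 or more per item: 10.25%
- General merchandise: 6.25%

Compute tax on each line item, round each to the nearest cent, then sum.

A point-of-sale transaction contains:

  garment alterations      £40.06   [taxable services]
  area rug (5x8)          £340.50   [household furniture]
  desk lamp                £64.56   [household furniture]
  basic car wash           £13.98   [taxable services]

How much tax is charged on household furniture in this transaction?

Area rug (5x8) £340.50: household furniture, £100.00 or more → 10.25% → £34.90
Desk lamp £64.56: household furniture, under £100.00 → 1.5% → £0.97
Tax on household furniture = £34.90 + £0.97 = £35.87

£35.87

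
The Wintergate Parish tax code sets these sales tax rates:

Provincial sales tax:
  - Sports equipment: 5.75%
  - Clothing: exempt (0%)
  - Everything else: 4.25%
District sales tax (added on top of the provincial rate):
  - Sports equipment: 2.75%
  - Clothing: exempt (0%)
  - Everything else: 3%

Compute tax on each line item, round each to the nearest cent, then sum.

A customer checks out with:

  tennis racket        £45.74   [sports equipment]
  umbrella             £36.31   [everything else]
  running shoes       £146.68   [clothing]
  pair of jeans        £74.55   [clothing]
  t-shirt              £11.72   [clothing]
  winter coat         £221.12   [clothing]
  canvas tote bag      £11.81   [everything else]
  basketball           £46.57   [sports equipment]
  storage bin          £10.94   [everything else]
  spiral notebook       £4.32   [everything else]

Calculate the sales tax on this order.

£12.44

Tennis racket £45.74: sports equipment → 5.75% + 2.75% district = 8.5% → £3.89
Umbrella £36.31: everything else → 4.25% + 3% district = 7.25% → £2.63
Running shoes £146.68: clothing → 0% + 0% district = 0% → £0.00
Pair of jeans £74.55: clothing → 0% + 0% district = 0% → £0.00
T-shirt £11.72: clothing → 0% + 0% district = 0% → £0.00
Winter coat £221.12: clothing → 0% + 0% district = 0% → £0.00
Canvas tote bag £11.81: everything else → 4.25% + 3% district = 7.25% → £0.86
Basketball £46.57: sports equipment → 5.75% + 2.75% district = 8.5% → £3.96
Storage bin £10.94: everything else → 4.25% + 3% district = 7.25% → £0.79
Spiral notebook £4.32: everything else → 4.25% + 3% district = 7.25% → £0.31
Total tax = £3.89 + £2.63 + £0.86 + £3.96 + £0.79 + £0.31 = £12.44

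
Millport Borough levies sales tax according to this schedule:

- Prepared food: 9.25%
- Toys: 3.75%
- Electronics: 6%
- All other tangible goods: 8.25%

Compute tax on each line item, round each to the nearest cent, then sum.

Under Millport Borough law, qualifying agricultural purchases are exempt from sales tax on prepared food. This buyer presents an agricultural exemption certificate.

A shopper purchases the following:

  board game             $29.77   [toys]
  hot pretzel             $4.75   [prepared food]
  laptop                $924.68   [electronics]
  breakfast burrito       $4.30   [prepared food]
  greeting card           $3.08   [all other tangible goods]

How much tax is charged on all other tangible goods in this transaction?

$0.25

Greeting card $3.08: all other tangible goods → 8.25% → $0.25
Tax on all other tangible goods = $0.25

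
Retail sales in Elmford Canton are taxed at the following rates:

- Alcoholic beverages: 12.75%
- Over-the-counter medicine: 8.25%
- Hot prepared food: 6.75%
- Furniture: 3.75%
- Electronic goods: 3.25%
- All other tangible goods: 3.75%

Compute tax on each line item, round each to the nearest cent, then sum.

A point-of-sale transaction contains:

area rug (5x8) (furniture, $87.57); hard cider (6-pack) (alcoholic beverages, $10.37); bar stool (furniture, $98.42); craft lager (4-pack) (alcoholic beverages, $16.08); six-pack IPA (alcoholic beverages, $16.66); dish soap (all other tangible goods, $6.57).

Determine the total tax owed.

$12.71

Area rug (5x8) $87.57: furniture → 3.75% → $3.28
Hard cider (6-pack) $10.37: alcoholic beverages → 12.75% → $1.32
Bar stool $98.42: furniture → 3.75% → $3.69
Craft lager (4-pack) $16.08: alcoholic beverages → 12.75% → $2.05
Six-pack IPA $16.66: alcoholic beverages → 12.75% → $2.12
Dish soap $6.57: all other tangible goods → 3.75% → $0.25
Total tax = $3.28 + $1.32 + $3.69 + $2.05 + $2.12 + $0.25 = $12.71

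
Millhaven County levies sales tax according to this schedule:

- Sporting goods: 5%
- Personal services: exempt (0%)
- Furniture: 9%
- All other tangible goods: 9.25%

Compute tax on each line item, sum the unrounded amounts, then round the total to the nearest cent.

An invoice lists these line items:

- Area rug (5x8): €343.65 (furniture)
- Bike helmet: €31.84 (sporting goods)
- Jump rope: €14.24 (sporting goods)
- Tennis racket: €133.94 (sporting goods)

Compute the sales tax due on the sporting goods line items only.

€9.00

Bike helmet €31.84: sporting goods → 5% → €1.592
Jump rope €14.24: sporting goods → 5% → €0.712
Tennis racket €133.94: sporting goods → 5% → €6.697
Tax on sporting goods: unrounded sum = €9.001 → €9.00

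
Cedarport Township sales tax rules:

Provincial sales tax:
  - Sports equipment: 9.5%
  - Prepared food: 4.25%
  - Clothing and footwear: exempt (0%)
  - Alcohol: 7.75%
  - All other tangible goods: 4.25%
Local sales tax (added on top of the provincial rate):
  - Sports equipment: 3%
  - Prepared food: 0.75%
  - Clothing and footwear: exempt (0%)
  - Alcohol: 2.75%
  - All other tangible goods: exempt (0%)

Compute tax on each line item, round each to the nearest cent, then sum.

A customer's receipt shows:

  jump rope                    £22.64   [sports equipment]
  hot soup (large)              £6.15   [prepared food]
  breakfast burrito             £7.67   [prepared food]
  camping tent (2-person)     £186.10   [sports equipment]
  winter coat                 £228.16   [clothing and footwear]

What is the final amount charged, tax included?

Jump rope £22.64: sports equipment → 9.5% + 3% local = 12.5% → £2.83
Hot soup (large) £6.15: prepared food → 4.25% + 0.75% local = 5% → £0.31
Breakfast burrito £7.67: prepared food → 4.25% + 0.75% local = 5% → £0.38
Camping tent (2-person) £186.10: sports equipment → 9.5% + 3% local = 12.5% → £23.26
Winter coat £228.16: clothing and footwear → 0% + 0% local = 0% → £0.00
Subtotal = £450.72; tax = £26.78; total due = £477.50

£477.50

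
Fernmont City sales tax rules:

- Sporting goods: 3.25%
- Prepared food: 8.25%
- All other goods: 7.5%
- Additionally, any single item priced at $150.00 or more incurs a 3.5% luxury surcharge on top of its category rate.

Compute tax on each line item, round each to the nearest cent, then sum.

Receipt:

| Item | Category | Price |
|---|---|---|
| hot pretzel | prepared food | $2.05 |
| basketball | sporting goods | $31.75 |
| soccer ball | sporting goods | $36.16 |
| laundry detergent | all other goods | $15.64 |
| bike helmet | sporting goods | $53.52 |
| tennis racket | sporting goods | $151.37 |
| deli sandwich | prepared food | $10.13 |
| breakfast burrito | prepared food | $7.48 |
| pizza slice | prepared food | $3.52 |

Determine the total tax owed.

$17.26

Hot pretzel $2.05: prepared food → 8.25% → $0.17
Basketball $31.75: sporting goods → 3.25% → $1.03
Soccer ball $36.16: sporting goods → 3.25% → $1.18
Laundry detergent $15.64: all other goods → 7.5% → $1.17
Bike helmet $53.52: sporting goods → 3.25% → $1.74
Tennis racket $151.37: sporting goods → 3.25% + 3.5% surcharge = 6.75% → $10.22
Deli sandwich $10.13: prepared food → 8.25% → $0.84
Breakfast burrito $7.48: prepared food → 8.25% → $0.62
Pizza slice $3.52: prepared food → 8.25% → $0.29
Total tax = $0.17 + $1.03 + $1.18 + $1.17 + $1.74 + $10.22 + $0.84 + $0.62 + $0.29 = $17.26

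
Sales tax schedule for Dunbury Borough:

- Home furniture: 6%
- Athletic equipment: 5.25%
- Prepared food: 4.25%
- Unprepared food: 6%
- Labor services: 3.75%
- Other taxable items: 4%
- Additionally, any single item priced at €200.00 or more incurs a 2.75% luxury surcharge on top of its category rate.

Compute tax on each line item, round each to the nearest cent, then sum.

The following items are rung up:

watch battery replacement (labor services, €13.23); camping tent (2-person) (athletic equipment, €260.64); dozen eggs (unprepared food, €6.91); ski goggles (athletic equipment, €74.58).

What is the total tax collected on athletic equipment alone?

€24.77

Camping tent (2-person) €260.64: athletic equipment → 5.25% + 2.75% surcharge = 8% → €20.85
Ski goggles €74.58: athletic equipment → 5.25% → €3.92
Tax on athletic equipment = €20.85 + €3.92 = €24.77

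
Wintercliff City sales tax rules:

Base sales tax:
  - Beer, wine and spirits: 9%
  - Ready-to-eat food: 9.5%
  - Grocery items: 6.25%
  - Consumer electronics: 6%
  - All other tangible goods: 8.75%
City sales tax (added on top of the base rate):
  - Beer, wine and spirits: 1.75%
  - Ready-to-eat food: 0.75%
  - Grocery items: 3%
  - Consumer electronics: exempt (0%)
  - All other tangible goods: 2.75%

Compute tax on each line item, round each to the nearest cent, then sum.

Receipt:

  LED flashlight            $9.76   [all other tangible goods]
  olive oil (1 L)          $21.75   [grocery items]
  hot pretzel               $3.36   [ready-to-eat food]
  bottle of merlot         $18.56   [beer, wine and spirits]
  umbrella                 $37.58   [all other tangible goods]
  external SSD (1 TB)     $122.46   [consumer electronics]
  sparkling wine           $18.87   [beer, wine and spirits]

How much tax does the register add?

$19.17

LED flashlight $9.76: all other tangible goods → 8.75% + 2.75% city = 11.5% → $1.12
Olive oil (1 L) $21.75: grocery items → 6.25% + 3% city = 9.25% → $2.01
Hot pretzel $3.36: ready-to-eat food → 9.5% + 0.75% city = 10.25% → $0.34
Bottle of merlot $18.56: beer, wine and spirits → 9% + 1.75% city = 10.75% → $2.00
Umbrella $37.58: all other tangible goods → 8.75% + 2.75% city = 11.5% → $4.32
External SSD (1 TB) $122.46: consumer electronics → 6% + 0% city = 6% → $7.35
Sparkling wine $18.87: beer, wine and spirits → 9% + 1.75% city = 10.75% → $2.03
Total tax = $1.12 + $2.01 + $0.34 + $2.00 + $4.32 + $7.35 + $2.03 = $19.17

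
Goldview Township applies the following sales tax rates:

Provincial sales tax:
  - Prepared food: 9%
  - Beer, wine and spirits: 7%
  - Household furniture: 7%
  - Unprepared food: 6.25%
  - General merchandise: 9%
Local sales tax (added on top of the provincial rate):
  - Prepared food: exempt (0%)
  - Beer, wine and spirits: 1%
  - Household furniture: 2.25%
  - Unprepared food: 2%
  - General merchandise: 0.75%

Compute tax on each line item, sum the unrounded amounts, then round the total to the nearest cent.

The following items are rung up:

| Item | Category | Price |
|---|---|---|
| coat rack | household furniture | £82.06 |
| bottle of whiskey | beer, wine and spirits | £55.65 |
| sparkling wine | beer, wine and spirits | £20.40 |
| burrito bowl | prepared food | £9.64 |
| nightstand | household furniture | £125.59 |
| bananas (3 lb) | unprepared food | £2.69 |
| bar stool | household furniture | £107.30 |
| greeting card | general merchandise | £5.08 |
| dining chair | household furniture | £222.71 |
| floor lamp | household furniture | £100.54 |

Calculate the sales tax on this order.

Coat rack £82.06: household furniture → 7% + 2.25% local = 9.25% → £7.59055
Bottle of whiskey £55.65: beer, wine and spirits → 7% + 1% local = 8% → £4.452
Sparkling wine £20.40: beer, wine and spirits → 7% + 1% local = 8% → £1.632
Burrito bowl £9.64: prepared food → 9% + 0% local = 9% → £0.8676
Nightstand £125.59: household furniture → 7% + 2.25% local = 9.25% → £11.617075
Bananas (3 lb) £2.69: unprepared food → 6.25% + 2% local = 8.25% → £0.221925
Bar stool £107.30: household furniture → 7% + 2.25% local = 9.25% → £9.92525
Greeting card £5.08: general merchandise → 9% + 0.75% local = 9.75% → £0.4953
Dining chair £222.71: household furniture → 7% + 2.25% local = 9.25% → £20.600675
Floor lamp £100.54: household furniture → 7% + 2.25% local = 9.25% → £9.29995
Unrounded tax sum = £66.702325 → £66.70

£66.70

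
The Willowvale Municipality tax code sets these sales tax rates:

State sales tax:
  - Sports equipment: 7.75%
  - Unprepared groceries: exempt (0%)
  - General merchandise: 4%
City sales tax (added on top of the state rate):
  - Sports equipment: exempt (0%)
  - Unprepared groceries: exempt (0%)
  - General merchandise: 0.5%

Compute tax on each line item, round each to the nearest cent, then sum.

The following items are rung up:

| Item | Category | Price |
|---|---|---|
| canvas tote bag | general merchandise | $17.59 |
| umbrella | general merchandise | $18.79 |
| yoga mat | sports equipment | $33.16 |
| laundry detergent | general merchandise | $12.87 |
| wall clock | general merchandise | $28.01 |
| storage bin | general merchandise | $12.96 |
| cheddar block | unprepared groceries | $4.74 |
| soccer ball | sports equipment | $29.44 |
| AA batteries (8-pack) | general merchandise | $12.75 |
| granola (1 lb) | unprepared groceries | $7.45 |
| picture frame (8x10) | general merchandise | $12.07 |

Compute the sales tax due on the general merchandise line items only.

Canvas tote bag $17.59: general merchandise → 4% + 0.5% city = 4.5% → $0.79
Umbrella $18.79: general merchandise → 4% + 0.5% city = 4.5% → $0.85
Laundry detergent $12.87: general merchandise → 4% + 0.5% city = 4.5% → $0.58
Wall clock $28.01: general merchandise → 4% + 0.5% city = 4.5% → $1.26
Storage bin $12.96: general merchandise → 4% + 0.5% city = 4.5% → $0.58
AA batteries (8-pack) $12.75: general merchandise → 4% + 0.5% city = 4.5% → $0.57
Picture frame (8x10) $12.07: general merchandise → 4% + 0.5% city = 4.5% → $0.54
Tax on general merchandise = $0.79 + $0.85 + $0.58 + $1.26 + $0.58 + $0.57 + $0.54 = $5.17

$5.17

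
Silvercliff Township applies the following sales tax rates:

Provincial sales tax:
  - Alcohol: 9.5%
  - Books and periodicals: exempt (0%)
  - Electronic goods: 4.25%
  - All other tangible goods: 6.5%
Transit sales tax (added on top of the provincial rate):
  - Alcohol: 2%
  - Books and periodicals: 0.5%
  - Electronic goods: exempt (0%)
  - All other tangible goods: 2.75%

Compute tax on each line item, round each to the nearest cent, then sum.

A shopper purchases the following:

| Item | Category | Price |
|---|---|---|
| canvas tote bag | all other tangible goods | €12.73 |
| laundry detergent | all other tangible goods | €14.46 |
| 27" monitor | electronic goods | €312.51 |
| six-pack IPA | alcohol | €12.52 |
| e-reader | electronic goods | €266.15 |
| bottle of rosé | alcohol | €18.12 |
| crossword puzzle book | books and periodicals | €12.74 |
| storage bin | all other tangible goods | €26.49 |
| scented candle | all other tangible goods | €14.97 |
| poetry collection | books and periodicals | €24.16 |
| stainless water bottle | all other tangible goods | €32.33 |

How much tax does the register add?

Canvas tote bag €12.73: all other tangible goods → 6.5% + 2.75% transit = 9.25% → €1.18
Laundry detergent €14.46: all other tangible goods → 6.5% + 2.75% transit = 9.25% → €1.34
27" monitor €312.51: electronic goods → 4.25% + 0% transit = 4.25% → €13.28
Six-pack IPA €12.52: alcohol → 9.5% + 2% transit = 11.5% → €1.44
E-reader €266.15: electronic goods → 4.25% + 0% transit = 4.25% → €11.31
Bottle of rosé €18.12: alcohol → 9.5% + 2% transit = 11.5% → €2.08
Crossword puzzle book €12.74: books and periodicals → 0% + 0.5% transit = 0.5% → €0.06
Storage bin €26.49: all other tangible goods → 6.5% + 2.75% transit = 9.25% → €2.45
Scented candle €14.97: all other tangible goods → 6.5% + 2.75% transit = 9.25% → €1.38
Poetry collection €24.16: books and periodicals → 0% + 0.5% transit = 0.5% → €0.12
Stainless water bottle €32.33: all other tangible goods → 6.5% + 2.75% transit = 9.25% → €2.99
Total tax = €1.18 + €1.34 + €13.28 + €1.44 + €11.31 + €2.08 + €0.06 + €2.45 + €1.38 + €0.12 + €2.99 = €37.63

€37.63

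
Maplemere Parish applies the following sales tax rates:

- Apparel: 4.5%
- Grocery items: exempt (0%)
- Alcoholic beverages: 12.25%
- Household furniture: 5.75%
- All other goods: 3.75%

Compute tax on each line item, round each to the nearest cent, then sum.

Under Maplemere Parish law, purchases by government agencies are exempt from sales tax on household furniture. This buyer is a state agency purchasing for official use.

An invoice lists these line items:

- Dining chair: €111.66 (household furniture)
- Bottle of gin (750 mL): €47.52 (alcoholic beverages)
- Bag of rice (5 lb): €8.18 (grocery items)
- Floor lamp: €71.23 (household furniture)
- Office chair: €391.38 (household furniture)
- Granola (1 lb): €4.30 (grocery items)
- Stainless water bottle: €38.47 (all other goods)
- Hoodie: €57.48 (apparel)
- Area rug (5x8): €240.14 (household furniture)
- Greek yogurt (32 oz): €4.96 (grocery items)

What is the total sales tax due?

€9.85

Dining chair €111.66: household furniture, buyer-exempt → 0% → €0.00
Bottle of gin (750 mL) €47.52: alcoholic beverages → 12.25% → €5.82
Bag of rice (5 lb) €8.18: grocery items → 0% → €0.00
Floor lamp €71.23: household furniture, buyer-exempt → 0% → €0.00
Office chair €391.38: household furniture, buyer-exempt → 0% → €0.00
Granola (1 lb) €4.30: grocery items → 0% → €0.00
Stainless water bottle €38.47: all other goods → 3.75% → €1.44
Hoodie €57.48: apparel → 4.5% → €2.59
Area rug (5x8) €240.14: household furniture, buyer-exempt → 0% → €0.00
Greek yogurt (32 oz) €4.96: grocery items → 0% → €0.00
Total tax = €5.82 + €1.44 + €2.59 = €9.85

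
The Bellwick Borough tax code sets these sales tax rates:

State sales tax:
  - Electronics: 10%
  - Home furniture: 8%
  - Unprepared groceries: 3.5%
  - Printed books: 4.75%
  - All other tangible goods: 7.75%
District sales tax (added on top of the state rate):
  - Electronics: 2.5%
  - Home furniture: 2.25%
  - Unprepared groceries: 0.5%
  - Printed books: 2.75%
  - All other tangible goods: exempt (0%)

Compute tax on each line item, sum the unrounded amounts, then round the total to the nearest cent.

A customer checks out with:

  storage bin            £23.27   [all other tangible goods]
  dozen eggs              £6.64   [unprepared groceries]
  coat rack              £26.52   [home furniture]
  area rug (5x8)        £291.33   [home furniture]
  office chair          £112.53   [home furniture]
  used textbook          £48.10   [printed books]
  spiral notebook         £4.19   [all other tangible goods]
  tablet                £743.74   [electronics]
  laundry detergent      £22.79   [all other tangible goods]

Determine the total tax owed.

£144.85

Storage bin £23.27: all other tangible goods → 7.75% + 0% district = 7.75% → £1.803425
Dozen eggs £6.64: unprepared groceries → 3.5% + 0.5% district = 4% → £0.2656
Coat rack £26.52: home furniture → 8% + 2.25% district = 10.25% → £2.7183
Area rug (5x8) £291.33: home furniture → 8% + 2.25% district = 10.25% → £29.861325
Office chair £112.53: home furniture → 8% + 2.25% district = 10.25% → £11.534325
Used textbook £48.10: printed books → 4.75% + 2.75% district = 7.5% → £3.6075
Spiral notebook £4.19: all other tangible goods → 7.75% + 0% district = 7.75% → £0.324725
Tablet £743.74: electronics → 10% + 2.5% district = 12.5% → £92.9675
Laundry detergent £22.79: all other tangible goods → 7.75% + 0% district = 7.75% → £1.766225
Unrounded tax sum = £144.848925 → £144.85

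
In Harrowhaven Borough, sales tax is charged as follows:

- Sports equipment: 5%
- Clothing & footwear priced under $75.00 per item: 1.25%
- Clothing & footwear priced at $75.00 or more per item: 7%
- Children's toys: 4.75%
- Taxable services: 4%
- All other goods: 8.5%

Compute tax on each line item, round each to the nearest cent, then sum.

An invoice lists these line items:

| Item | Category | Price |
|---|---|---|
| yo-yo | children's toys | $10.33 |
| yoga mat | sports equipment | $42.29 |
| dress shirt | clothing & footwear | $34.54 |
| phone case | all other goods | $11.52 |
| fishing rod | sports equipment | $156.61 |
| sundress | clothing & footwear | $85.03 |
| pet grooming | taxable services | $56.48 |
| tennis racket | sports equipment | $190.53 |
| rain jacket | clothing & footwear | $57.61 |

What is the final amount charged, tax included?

$675.24

Yo-yo $10.33: children's toys → 4.75% → $0.49
Yoga mat $42.29: sports equipment → 5% → $2.11
Dress shirt $34.54: clothing & footwear, under $75.00 → 1.25% → $0.43
Phone case $11.52: all other goods → 8.5% → $0.98
Fishing rod $156.61: sports equipment → 5% → $7.83
Sundress $85.03: clothing & footwear, $75.00 or more → 7% → $5.95
Pet grooming $56.48: taxable services → 4% → $2.26
Tennis racket $190.53: sports equipment → 5% → $9.53
Rain jacket $57.61: clothing & footwear, under $75.00 → 1.25% → $0.72
Subtotal = $644.94; tax = $30.30; total due = $675.24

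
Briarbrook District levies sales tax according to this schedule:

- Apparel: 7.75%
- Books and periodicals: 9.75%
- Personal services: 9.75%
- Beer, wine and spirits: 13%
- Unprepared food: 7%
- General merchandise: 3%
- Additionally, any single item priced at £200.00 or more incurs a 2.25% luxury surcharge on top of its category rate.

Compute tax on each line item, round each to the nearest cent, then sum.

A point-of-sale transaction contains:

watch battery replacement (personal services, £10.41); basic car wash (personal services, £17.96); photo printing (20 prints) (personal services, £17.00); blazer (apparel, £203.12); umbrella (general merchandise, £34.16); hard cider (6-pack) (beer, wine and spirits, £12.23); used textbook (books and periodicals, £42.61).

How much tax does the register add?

£31.49

Watch battery replacement £10.41: personal services → 9.75% → £1.01
Basic car wash £17.96: personal services → 9.75% → £1.75
Photo printing (20 prints) £17.00: personal services → 9.75% → £1.66
Blazer £203.12: apparel → 7.75% + 2.25% surcharge = 10% → £20.31
Umbrella £34.16: general merchandise → 3% → £1.02
Hard cider (6-pack) £12.23: beer, wine and spirits → 13% → £1.59
Used textbook £42.61: books and periodicals → 9.75% → £4.15
Total tax = £1.01 + £1.75 + £1.66 + £20.31 + £1.02 + £1.59 + £4.15 = £31.49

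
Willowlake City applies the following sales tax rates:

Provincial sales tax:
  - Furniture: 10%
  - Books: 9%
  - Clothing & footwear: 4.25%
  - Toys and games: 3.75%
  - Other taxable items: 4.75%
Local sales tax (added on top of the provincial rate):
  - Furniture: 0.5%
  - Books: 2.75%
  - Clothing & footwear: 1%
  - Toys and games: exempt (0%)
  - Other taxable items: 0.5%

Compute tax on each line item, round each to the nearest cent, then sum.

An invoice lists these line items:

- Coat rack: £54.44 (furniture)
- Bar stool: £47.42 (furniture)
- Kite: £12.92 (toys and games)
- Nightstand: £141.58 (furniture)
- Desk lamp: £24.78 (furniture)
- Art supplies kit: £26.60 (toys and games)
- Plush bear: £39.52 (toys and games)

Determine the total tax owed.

£31.13

Coat rack £54.44: furniture → 10% + 0.5% local = 10.5% → £5.72
Bar stool £47.42: furniture → 10% + 0.5% local = 10.5% → £4.98
Kite £12.92: toys and games → 3.75% + 0% local = 3.75% → £0.48
Nightstand £141.58: furniture → 10% + 0.5% local = 10.5% → £14.87
Desk lamp £24.78: furniture → 10% + 0.5% local = 10.5% → £2.60
Art supplies kit £26.60: toys and games → 3.75% + 0% local = 3.75% → £1.00
Plush bear £39.52: toys and games → 3.75% + 0% local = 3.75% → £1.48
Total tax = £5.72 + £4.98 + £0.48 + £14.87 + £2.60 + £1.00 + £1.48 = £31.13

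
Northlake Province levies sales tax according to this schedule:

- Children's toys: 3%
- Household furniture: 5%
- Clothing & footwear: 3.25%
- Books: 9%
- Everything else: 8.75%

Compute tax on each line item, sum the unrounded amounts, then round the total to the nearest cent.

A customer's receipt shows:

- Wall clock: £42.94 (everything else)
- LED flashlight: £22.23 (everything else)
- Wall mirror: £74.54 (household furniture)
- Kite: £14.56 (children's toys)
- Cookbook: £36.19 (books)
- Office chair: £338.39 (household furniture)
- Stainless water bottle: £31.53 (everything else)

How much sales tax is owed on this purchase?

Wall clock £42.94: everything else → 8.75% → £3.75725
LED flashlight £22.23: everything else → 8.75% → £1.945125
Wall mirror £74.54: household furniture → 5% → £3.727
Kite £14.56: children's toys → 3% → £0.4368
Cookbook £36.19: books → 9% → £3.2571
Office chair £338.39: household furniture → 5% → £16.9195
Stainless water bottle £31.53: everything else → 8.75% → £2.758875
Unrounded tax sum = £32.80165 → £32.80

£32.80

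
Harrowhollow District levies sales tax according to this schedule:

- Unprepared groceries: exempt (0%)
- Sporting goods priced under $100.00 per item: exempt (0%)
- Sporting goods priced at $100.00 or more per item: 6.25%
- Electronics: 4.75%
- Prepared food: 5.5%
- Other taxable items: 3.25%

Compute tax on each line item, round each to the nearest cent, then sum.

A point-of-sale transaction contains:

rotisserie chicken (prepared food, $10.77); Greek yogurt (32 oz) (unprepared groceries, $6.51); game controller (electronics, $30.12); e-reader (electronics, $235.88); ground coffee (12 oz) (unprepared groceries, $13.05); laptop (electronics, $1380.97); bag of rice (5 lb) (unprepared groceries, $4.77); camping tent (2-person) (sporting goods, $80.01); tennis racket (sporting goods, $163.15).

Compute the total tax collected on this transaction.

Rotisserie chicken $10.77: prepared food → 5.5% → $0.59
Greek yogurt (32 oz) $6.51: unprepared groceries → 0% → $0.00
Game controller $30.12: electronics → 4.75% → $1.43
E-reader $235.88: electronics → 4.75% → $11.20
Ground coffee (12 oz) $13.05: unprepared groceries → 0% → $0.00
Laptop $1380.97: electronics → 4.75% → $65.60
Bag of rice (5 lb) $4.77: unprepared groceries → 0% → $0.00
Camping tent (2-person) $80.01: sporting goods, under $100.00 → 0% → $0.00
Tennis racket $163.15: sporting goods, $100.00 or more → 6.25% → $10.20
Total tax = $0.59 + $1.43 + $11.20 + $65.60 + $10.20 = $89.02

$89.02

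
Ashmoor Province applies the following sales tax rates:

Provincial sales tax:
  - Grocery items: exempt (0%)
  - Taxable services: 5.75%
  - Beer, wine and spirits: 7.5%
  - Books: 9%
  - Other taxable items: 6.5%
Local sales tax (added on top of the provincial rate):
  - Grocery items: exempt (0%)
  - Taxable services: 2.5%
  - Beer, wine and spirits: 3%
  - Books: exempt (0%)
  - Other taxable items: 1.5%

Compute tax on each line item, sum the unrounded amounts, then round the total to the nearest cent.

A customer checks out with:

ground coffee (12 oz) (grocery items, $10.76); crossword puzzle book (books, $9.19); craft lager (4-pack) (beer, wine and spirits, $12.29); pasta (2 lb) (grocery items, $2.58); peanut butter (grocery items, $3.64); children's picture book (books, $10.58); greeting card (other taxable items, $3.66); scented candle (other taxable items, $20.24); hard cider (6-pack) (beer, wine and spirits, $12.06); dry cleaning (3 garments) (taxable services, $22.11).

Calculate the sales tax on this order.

$8.07

Ground coffee (12 oz) $10.76: grocery items → 0% + 0% local = 0% → $0.00
Crossword puzzle book $9.19: books → 9% + 0% local = 9% → $0.8271
Craft lager (4-pack) $12.29: beer, wine and spirits → 7.5% + 3% local = 10.5% → $1.29045
Pasta (2 lb) $2.58: grocery items → 0% + 0% local = 0% → $0.00
Peanut butter $3.64: grocery items → 0% + 0% local = 0% → $0.00
Children's picture book $10.58: books → 9% + 0% local = 9% → $0.9522
Greeting card $3.66: other taxable items → 6.5% + 1.5% local = 8% → $0.2928
Scented candle $20.24: other taxable items → 6.5% + 1.5% local = 8% → $1.6192
Hard cider (6-pack) $12.06: beer, wine and spirits → 7.5% + 3% local = 10.5% → $1.2663
Dry cleaning (3 garments) $22.11: taxable services → 5.75% + 2.5% local = 8.25% → $1.824075
Unrounded tax sum = $8.072125 → $8.07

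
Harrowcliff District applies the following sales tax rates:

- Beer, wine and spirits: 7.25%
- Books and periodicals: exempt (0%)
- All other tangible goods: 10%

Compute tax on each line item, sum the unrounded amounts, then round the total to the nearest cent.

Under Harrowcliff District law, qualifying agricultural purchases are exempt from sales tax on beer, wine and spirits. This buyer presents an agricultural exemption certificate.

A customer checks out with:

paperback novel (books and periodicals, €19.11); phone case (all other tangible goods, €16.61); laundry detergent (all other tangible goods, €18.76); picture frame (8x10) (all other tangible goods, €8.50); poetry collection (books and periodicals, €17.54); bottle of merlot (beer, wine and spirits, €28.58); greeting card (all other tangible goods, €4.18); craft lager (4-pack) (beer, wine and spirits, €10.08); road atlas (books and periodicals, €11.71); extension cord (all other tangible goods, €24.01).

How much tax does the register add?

€7.21

Paperback novel €19.11: books and periodicals → 0% → €0.00
Phone case €16.61: all other tangible goods → 10% → €1.661
Laundry detergent €18.76: all other tangible goods → 10% → €1.876
Picture frame (8x10) €8.50: all other tangible goods → 10% → €0.85
Poetry collection €17.54: books and periodicals → 0% → €0.00
Bottle of merlot €28.58: beer, wine and spirits, buyer-exempt → 0% → €0.00
Greeting card €4.18: all other tangible goods → 10% → €0.418
Craft lager (4-pack) €10.08: beer, wine and spirits, buyer-exempt → 0% → €0.00
Road atlas €11.71: books and periodicals → 0% → €0.00
Extension cord €24.01: all other tangible goods → 10% → €2.401
Unrounded tax sum = €7.206 → €7.21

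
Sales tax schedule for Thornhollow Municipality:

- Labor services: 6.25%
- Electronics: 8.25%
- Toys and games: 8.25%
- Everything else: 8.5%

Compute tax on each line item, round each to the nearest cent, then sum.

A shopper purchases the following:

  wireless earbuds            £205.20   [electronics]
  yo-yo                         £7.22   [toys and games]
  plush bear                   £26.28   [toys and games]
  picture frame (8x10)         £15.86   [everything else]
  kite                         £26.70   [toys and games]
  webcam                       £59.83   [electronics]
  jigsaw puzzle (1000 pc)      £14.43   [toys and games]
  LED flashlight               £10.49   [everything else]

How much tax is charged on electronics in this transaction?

£21.87

Wireless earbuds £205.20: electronics → 8.25% → £16.93
Webcam £59.83: electronics → 8.25% → £4.94
Tax on electronics = £16.93 + £4.94 = £21.87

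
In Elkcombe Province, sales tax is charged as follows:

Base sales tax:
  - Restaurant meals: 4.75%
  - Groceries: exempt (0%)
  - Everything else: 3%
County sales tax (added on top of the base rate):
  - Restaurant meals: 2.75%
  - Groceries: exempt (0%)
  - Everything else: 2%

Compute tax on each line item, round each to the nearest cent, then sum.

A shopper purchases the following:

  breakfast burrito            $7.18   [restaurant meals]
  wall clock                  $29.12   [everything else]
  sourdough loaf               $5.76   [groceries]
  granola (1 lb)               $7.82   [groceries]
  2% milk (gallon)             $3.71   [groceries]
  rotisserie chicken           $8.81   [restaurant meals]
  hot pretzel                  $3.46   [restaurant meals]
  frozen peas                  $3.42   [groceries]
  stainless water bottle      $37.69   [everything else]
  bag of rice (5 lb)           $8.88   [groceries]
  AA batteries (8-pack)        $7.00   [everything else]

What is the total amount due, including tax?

$128.00

Breakfast burrito $7.18: restaurant meals → 4.75% + 2.75% county = 7.5% → $0.54
Wall clock $29.12: everything else → 3% + 2% county = 5% → $1.46
Sourdough loaf $5.76: groceries → 0% + 0% county = 0% → $0.00
Granola (1 lb) $7.82: groceries → 0% + 0% county = 0% → $0.00
2% milk (gallon) $3.71: groceries → 0% + 0% county = 0% → $0.00
Rotisserie chicken $8.81: restaurant meals → 4.75% + 2.75% county = 7.5% → $0.66
Hot pretzel $3.46: restaurant meals → 4.75% + 2.75% county = 7.5% → $0.26
Frozen peas $3.42: groceries → 0% + 0% county = 0% → $0.00
Stainless water bottle $37.69: everything else → 3% + 2% county = 5% → $1.88
Bag of rice (5 lb) $8.88: groceries → 0% + 0% county = 0% → $0.00
AA batteries (8-pack) $7.00: everything else → 3% + 2% county = 5% → $0.35
Subtotal = $122.85; tax = $5.15; total due = $128.00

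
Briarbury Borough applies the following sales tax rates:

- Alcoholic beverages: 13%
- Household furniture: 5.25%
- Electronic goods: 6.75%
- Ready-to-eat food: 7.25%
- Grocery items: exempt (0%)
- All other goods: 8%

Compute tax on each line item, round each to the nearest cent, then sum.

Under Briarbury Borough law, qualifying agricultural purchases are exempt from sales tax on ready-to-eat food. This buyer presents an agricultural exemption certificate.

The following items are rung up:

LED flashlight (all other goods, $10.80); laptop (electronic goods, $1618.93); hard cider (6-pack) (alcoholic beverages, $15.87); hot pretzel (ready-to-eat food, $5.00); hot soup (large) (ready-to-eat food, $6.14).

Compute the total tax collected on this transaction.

$112.20

LED flashlight $10.80: all other goods → 8% → $0.86
Laptop $1618.93: electronic goods → 6.75% → $109.28
Hard cider (6-pack) $15.87: alcoholic beverages → 13% → $2.06
Hot pretzel $5.00: ready-to-eat food, buyer-exempt → 0% → $0.00
Hot soup (large) $6.14: ready-to-eat food, buyer-exempt → 0% → $0.00
Total tax = $0.86 + $109.28 + $2.06 = $112.20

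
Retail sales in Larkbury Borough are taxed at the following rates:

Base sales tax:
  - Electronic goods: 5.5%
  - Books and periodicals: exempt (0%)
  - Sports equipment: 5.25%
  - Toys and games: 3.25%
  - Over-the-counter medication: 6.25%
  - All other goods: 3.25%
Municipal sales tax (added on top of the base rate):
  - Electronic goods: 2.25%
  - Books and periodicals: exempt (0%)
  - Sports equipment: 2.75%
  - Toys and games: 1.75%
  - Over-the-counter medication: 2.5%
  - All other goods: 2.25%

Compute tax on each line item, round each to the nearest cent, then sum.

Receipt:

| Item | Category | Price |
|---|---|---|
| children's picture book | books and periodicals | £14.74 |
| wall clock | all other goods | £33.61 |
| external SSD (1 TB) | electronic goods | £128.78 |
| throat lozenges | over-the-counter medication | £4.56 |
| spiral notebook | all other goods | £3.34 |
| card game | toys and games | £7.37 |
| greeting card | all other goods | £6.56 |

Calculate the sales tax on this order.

£13.14

Children's picture book £14.74: books and periodicals → 0% + 0% municipal = 0% → £0.00
Wall clock £33.61: all other goods → 3.25% + 2.25% municipal = 5.5% → £1.85
External SSD (1 TB) £128.78: electronic goods → 5.5% + 2.25% municipal = 7.75% → £9.98
Throat lozenges £4.56: over-the-counter medication → 6.25% + 2.5% municipal = 8.75% → £0.40
Spiral notebook £3.34: all other goods → 3.25% + 2.25% municipal = 5.5% → £0.18
Card game £7.37: toys and games → 3.25% + 1.75% municipal = 5% → £0.37
Greeting card £6.56: all other goods → 3.25% + 2.25% municipal = 5.5% → £0.36
Total tax = £1.85 + £9.98 + £0.40 + £0.18 + £0.37 + £0.36 = £13.14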